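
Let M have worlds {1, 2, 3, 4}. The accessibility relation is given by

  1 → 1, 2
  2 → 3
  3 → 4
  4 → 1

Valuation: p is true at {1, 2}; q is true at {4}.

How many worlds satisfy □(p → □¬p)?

1: successors {1, 2}; p → □¬p there: 1:F, 2:T. ✗
2: successors {3}; p → □¬p there: 3:T. ✓
3: successors {4}; p → □¬p there: 4:T. ✓
4: successors {1}; p → □¬p there: 1:F. ✗
Satisfying worlds: {2, 3}.

2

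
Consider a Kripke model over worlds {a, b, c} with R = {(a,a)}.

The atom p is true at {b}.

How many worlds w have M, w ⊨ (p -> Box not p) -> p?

a: p -> Box not p is T, p is F. ✗
b: p -> Box not p is T, p is T. ✓
c: p -> Box not p is T, p is F. ✗
Satisfying worlds: {b}.

1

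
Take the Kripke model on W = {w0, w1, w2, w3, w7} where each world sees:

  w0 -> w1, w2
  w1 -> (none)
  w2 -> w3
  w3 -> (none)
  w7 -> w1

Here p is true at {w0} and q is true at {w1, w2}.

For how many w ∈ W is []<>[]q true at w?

w0: successors {w1, w2}; <>[]q there: w1:F, w2:T. ✗
w1: no successors, so []<>[]q holds vacuously. ✓
w2: successors {w3}; <>[]q there: w3:F. ✗
w3: no successors, so []<>[]q holds vacuously. ✓
w7: successors {w1}; <>[]q there: w1:F. ✗
Satisfying worlds: {w1, w3}.

2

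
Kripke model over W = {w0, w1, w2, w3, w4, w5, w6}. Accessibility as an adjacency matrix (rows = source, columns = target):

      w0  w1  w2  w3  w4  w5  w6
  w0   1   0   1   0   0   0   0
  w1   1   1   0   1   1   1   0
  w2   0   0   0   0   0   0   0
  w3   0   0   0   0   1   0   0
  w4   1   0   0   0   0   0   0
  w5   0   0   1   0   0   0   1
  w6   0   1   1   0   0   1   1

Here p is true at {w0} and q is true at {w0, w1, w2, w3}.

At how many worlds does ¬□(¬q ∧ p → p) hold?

w0: □(¬q ∧ p → p) is T. ✗
w1: □(¬q ∧ p → p) is T. ✗
w2: □(¬q ∧ p → p) is T. ✗
w3: □(¬q ∧ p → p) is T. ✗
w4: □(¬q ∧ p → p) is T. ✗
w5: □(¬q ∧ p → p) is T. ✗
w6: □(¬q ∧ p → p) is T. ✗
Satisfying worlds: ∅.

0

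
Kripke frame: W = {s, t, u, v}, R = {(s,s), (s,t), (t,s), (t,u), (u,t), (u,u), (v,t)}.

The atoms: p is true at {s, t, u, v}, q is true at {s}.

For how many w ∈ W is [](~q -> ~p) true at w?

s: successors {s, t}; ~q -> ~p there: s:T, t:F. ✗
t: successors {s, u}; ~q -> ~p there: s:T, u:F. ✗
u: successors {t, u}; ~q -> ~p there: t:F, u:F. ✗
v: successors {t}; ~q -> ~p there: t:F. ✗
Satisfying worlds: ∅.

0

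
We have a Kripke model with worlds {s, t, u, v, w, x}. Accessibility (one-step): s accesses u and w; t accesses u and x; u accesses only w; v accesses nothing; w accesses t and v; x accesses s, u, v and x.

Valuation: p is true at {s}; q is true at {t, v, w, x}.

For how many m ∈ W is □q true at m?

s: successors {u, w}; q there: u:F, w:T. ✗
t: successors {u, x}; q there: u:F, x:T. ✗
u: successors {w}; q there: w:T. ✓
v: no successors, so □q holds vacuously. ✓
w: successors {t, v}; q there: t:T, v:T. ✓
x: successors {s, u, v, x}; q there: s:F, u:F, v:T, x:T. ✗
Satisfying worlds: {u, v, w}.

3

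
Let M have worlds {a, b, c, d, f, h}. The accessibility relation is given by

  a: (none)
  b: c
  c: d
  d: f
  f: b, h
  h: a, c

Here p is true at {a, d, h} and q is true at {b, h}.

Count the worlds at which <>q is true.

a: no successors, so <>q fails. ✗
b: successors {c}; q there: c:F. ✗
c: successors {d}; q there: d:F. ✗
d: successors {f}; q there: f:F. ✗
f: successors {b, h}; q there: b:T, h:T. ✓
h: successors {a, c}; q there: a:F, c:F. ✗
Satisfying worlds: {f}.

1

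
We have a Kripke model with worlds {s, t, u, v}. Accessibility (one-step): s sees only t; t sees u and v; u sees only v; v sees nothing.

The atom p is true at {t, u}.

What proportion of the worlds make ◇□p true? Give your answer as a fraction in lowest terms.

s: successors {t}; □p there: t:F. ✗
t: successors {u, v}; □p there: u:F, v:T. ✓
u: successors {v}; □p there: v:T. ✓
v: no successors, so ◇□p fails. ✗
That's 2 of 4 worlds, so 2/4 = 1/2.

1/2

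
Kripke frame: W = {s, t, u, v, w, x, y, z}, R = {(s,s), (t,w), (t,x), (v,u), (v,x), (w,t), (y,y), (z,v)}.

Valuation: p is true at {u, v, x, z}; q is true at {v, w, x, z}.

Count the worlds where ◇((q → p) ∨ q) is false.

2

s: successors {s}; (q → p) ∨ q there: s:T. ✓
t: successors {w, x}; (q → p) ∨ q there: w:T, x:T. ✓
u: no successors, so ◇((q → p) ∨ q) fails. ✗
v: successors {u, x}; (q → p) ∨ q there: u:T, x:T. ✓
w: successors {t}; (q → p) ∨ q there: t:T. ✓
x: no successors, so ◇((q → p) ∨ q) fails. ✗
y: successors {y}; (q → p) ∨ q there: y:T. ✓
z: successors {v}; (q → p) ∨ q there: v:T. ✓
Satisfying worlds: {s, t, v, w, y, z}.
So ◇((q → p) ∨ q) fails at the other 2 worlds.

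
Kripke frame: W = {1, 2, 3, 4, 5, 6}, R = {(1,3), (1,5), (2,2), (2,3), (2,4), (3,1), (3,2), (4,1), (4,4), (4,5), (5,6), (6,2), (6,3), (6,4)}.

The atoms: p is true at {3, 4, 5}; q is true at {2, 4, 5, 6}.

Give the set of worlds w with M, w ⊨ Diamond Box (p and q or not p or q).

{1, 2, 4, 6}

1: successors {3, 5}; Box (p and q or not p or q) there: 3:T, 5:T. ✓
2: successors {2, 3, 4}; Box (p and q or not p or q) there: 2:F, 3:T, 4:T. ✓
3: successors {1, 2}; Box (p and q or not p or q) there: 1:F, 2:F. ✗
4: successors {1, 4, 5}; Box (p and q or not p or q) there: 1:F, 4:T, 5:T. ✓
5: successors {6}; Box (p and q or not p or q) there: 6:F. ✗
6: successors {2, 3, 4}; Box (p and q or not p or q) there: 2:F, 3:T, 4:T. ✓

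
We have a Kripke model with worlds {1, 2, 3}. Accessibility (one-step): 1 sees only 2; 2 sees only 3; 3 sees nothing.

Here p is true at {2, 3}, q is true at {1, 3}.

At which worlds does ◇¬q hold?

{1}

1: successors {2}; ¬q there: 2:T. ✓
2: successors {3}; ¬q there: 3:F. ✗
3: no successors, so ◇¬q fails. ✗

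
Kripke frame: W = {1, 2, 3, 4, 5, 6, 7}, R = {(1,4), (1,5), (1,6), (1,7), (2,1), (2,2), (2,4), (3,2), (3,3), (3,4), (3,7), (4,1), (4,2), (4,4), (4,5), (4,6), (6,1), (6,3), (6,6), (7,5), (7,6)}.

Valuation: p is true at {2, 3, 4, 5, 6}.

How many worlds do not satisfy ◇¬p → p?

1: ◇¬p is T, p is F. ✗
2: ◇¬p is T, p is T. ✓
3: ◇¬p is T, p is T. ✓
4: ◇¬p is T, p is T. ✓
5: ◇¬p is F, p is T. ✓
6: ◇¬p is T, p is T. ✓
7: ◇¬p is F, p is F. ✓
Satisfying worlds: {2, 3, 4, 5, 6, 7}.
So ◇¬p → p fails at the other 1 world.

1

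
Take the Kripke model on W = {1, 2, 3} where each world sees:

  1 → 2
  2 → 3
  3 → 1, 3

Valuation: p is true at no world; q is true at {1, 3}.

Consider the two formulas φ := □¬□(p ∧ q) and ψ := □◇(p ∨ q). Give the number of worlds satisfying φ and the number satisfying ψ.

3 and 2

For □¬□(p ∧ q):
1: successors {2}; ¬□(p ∧ q) there: 2:T. ✓
2: successors {3}; ¬□(p ∧ q) there: 3:T. ✓
3: successors {1, 3}; ¬□(p ∧ q) there: 1:T, 3:T. ✓
— 3 worlds.
For □◇(p ∨ q):
1: successors {2}; ◇(p ∨ q) there: 2:T. ✓
2: successors {3}; ◇(p ∨ q) there: 3:T. ✓
3: successors {1, 3}; ◇(p ∨ q) there: 1:F, 3:T. ✗
— 2 worlds.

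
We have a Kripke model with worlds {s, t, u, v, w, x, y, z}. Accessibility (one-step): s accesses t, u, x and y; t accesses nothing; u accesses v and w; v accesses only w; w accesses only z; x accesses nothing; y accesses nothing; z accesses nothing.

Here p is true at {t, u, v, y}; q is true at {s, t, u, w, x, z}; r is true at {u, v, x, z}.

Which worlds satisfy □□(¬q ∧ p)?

s: successors {t, u, x, y}; □(¬q ∧ p) there: t:T, u:F, x:T, y:T. ✗
t: no successors, so □□(¬q ∧ p) holds vacuously. ✓
u: successors {v, w}; □(¬q ∧ p) there: v:F, w:F. ✗
v: successors {w}; □(¬q ∧ p) there: w:F. ✗
w: successors {z}; □(¬q ∧ p) there: z:T. ✓
x: no successors, so □□(¬q ∧ p) holds vacuously. ✓
y: no successors, so □□(¬q ∧ p) holds vacuously. ✓
z: no successors, so □□(¬q ∧ p) holds vacuously. ✓

{t, w, x, y, z}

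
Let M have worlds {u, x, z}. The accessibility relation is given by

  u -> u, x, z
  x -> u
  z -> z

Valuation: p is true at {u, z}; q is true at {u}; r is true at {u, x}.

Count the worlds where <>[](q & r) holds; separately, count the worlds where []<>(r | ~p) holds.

1 and 1

For <>[](q & r):
u: successors {u, x, z}; [](q & r) there: u:F, x:T, z:F. ✓
x: successors {u}; [](q & r) there: u:F. ✗
z: successors {z}; [](q & r) there: z:F. ✗
— 1 world.
For []<>(r | ~p):
u: successors {u, x, z}; <>(r | ~p) there: u:T, x:T, z:F. ✗
x: successors {u}; <>(r | ~p) there: u:T. ✓
z: successors {z}; <>(r | ~p) there: z:F. ✗
— 1 world.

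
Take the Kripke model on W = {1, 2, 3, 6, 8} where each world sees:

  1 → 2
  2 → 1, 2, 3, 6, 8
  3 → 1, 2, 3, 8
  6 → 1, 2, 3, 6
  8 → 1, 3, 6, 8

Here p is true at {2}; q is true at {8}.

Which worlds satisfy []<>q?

{1}

1: successors {2}; <>q there: 2:T. ✓
2: successors {1, 2, 3, 6, 8}; <>q there: 1:F, 2:T, 3:T, 6:F, 8:T. ✗
3: successors {1, 2, 3, 8}; <>q there: 1:F, 2:T, 3:T, 8:T. ✗
6: successors {1, 2, 3, 6}; <>q there: 1:F, 2:T, 3:T, 6:F. ✗
8: successors {1, 3, 6, 8}; <>q there: 1:F, 3:T, 6:F, 8:T. ✗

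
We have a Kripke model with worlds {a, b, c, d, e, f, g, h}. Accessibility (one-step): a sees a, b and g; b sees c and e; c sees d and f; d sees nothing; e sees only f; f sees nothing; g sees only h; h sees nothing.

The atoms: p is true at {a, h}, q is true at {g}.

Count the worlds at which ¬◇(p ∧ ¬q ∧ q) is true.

8

a: ◇(p ∧ ¬q ∧ q) is F. ✓
b: ◇(p ∧ ¬q ∧ q) is F. ✓
c: ◇(p ∧ ¬q ∧ q) is F. ✓
d: ◇(p ∧ ¬q ∧ q) is F. ✓
e: ◇(p ∧ ¬q ∧ q) is F. ✓
f: ◇(p ∧ ¬q ∧ q) is F. ✓
g: ◇(p ∧ ¬q ∧ q) is F. ✓
h: ◇(p ∧ ¬q ∧ q) is F. ✓
Satisfying worlds: {a, b, c, d, e, f, g, h}.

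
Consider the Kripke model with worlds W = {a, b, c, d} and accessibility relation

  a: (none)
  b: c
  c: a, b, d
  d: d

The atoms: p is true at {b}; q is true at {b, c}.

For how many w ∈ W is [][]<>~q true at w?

a: no successors, so [][]<>~q holds vacuously. ✓
b: successors {c}; []<>~q there: c:F. ✗
c: successors {a, b, d}; []<>~q there: a:T, b:T, d:T. ✓
d: successors {d}; []<>~q there: d:T. ✓
Satisfying worlds: {a, c, d}.

3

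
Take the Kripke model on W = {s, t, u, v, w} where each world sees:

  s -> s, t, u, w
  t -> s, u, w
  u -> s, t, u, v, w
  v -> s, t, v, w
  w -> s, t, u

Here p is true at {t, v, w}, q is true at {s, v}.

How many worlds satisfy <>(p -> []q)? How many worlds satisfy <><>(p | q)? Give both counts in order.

For <>(p -> []q):
s: successors {s, t, u, w}; p -> []q there: s:T, t:F, u:T, w:F. ✓
t: successors {s, u, w}; p -> []q there: s:T, u:T, w:F. ✓
u: successors {s, t, u, v, w}; p -> []q there: s:T, t:F, u:T, v:F, w:F. ✓
v: successors {s, t, v, w}; p -> []q there: s:T, t:F, v:F, w:F. ✓
w: successors {s, t, u}; p -> []q there: s:T, t:F, u:T. ✓
— 5 worlds.
For <><>(p | q):
s: successors {s, t, u, w}; <>(p | q) there: s:T, t:T, u:T, w:T. ✓
t: successors {s, u, w}; <>(p | q) there: s:T, u:T, w:T. ✓
u: successors {s, t, u, v, w}; <>(p | q) there: s:T, t:T, u:T, v:T, w:T. ✓
v: successors {s, t, v, w}; <>(p | q) there: s:T, t:T, v:T, w:T. ✓
w: successors {s, t, u}; <>(p | q) there: s:T, t:T, u:T. ✓
— 5 worlds.

5 and 5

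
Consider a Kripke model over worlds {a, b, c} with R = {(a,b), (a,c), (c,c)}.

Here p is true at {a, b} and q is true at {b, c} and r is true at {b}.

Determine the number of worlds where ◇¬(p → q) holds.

a: successors {b, c}; ¬(p → q) there: b:F, c:F. ✗
b: no successors, so ◇¬(p → q) fails. ✗
c: successors {c}; ¬(p → q) there: c:F. ✗
Satisfying worlds: ∅.

0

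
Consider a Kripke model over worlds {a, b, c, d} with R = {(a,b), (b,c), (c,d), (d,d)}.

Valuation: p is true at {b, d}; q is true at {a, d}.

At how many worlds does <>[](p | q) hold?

3

a: successors {b}; [](p | q) there: b:F. ✗
b: successors {c}; [](p | q) there: c:T. ✓
c: successors {d}; [](p | q) there: d:T. ✓
d: successors {d}; [](p | q) there: d:T. ✓
Satisfying worlds: {b, c, d}.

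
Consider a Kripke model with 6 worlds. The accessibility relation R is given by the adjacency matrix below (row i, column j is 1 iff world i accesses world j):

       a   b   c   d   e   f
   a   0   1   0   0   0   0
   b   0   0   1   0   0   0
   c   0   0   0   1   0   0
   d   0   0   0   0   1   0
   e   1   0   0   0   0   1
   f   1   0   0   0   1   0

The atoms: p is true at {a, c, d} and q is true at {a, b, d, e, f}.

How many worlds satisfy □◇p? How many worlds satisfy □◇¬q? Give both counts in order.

For □◇p:
a: successors {b}; ◇p there: b:T. ✓
b: successors {c}; ◇p there: c:T. ✓
c: successors {d}; ◇p there: d:F. ✗
d: successors {e}; ◇p there: e:T. ✓
e: successors {a, f}; ◇p there: a:F, f:T. ✗
f: successors {a, e}; ◇p there: a:F, e:T. ✗
— 3 worlds.
For □◇¬q:
a: successors {b}; ◇¬q there: b:T. ✓
b: successors {c}; ◇¬q there: c:F. ✗
c: successors {d}; ◇¬q there: d:F. ✗
d: successors {e}; ◇¬q there: e:F. ✗
e: successors {a, f}; ◇¬q there: a:F, f:F. ✗
f: successors {a, e}; ◇¬q there: a:F, e:F. ✗
— 1 world.

3 and 1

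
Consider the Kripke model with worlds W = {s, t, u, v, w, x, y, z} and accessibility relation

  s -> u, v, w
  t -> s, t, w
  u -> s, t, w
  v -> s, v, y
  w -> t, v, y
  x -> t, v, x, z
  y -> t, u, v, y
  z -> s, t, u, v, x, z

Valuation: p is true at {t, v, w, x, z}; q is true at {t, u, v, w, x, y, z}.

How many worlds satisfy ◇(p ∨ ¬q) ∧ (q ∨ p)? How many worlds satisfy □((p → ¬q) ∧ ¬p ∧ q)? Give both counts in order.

For ◇(p ∨ ¬q) ∧ (q ∨ p):
s: ◇(p ∨ ¬q) is T, q ∨ p is F. ✗
t: ◇(p ∨ ¬q) is T, q ∨ p is T. ✓
u: ◇(p ∨ ¬q) is T, q ∨ p is T. ✓
v: ◇(p ∨ ¬q) is T, q ∨ p is T. ✓
w: ◇(p ∨ ¬q) is T, q ∨ p is T. ✓
x: ◇(p ∨ ¬q) is T, q ∨ p is T. ✓
y: ◇(p ∨ ¬q) is T, q ∨ p is T. ✓
z: ◇(p ∨ ¬q) is T, q ∨ p is T. ✓
— 7 worlds.
For □((p → ¬q) ∧ ¬p ∧ q):
s: successors {u, v, w}; (p → ¬q) ∧ ¬p ∧ q there: u:T, v:F, w:F. ✗
t: successors {s, t, w}; (p → ¬q) ∧ ¬p ∧ q there: s:F, t:F, w:F. ✗
u: successors {s, t, w}; (p → ¬q) ∧ ¬p ∧ q there: s:F, t:F, w:F. ✗
v: successors {s, v, y}; (p → ¬q) ∧ ¬p ∧ q there: s:F, v:F, y:T. ✗
w: successors {t, v, y}; (p → ¬q) ∧ ¬p ∧ q there: t:F, v:F, y:T. ✗
x: successors {t, v, x, z}; (p → ¬q) ∧ ¬p ∧ q there: t:F, v:F, x:F, z:F. ✗
y: successors {t, u, v, y}; (p → ¬q) ∧ ¬p ∧ q there: t:F, u:T, v:F, y:T. ✗
z: successors {s, t, u, v, x, z}; (p → ¬q) ∧ ¬p ∧ q there: s:F, t:F, u:T, v:F, x:F, z:F. ✗
— 0 worlds.

7 and 0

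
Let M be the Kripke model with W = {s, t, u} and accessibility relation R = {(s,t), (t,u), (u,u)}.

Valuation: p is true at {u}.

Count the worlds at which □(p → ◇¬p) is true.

1

s: successors {t}; p → ◇¬p there: t:T. ✓
t: successors {u}; p → ◇¬p there: u:F. ✗
u: successors {u}; p → ◇¬p there: u:F. ✗
Satisfying worlds: {s}.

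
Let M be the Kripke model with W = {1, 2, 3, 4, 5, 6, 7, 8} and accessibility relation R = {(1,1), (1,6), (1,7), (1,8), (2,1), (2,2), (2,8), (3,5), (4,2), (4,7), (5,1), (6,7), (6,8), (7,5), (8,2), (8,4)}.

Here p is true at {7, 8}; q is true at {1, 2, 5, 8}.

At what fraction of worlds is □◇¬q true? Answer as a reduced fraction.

1: successors {1, 6, 7, 8}; ◇¬q there: 1:T, 6:T, 7:F, 8:T. ✗
2: successors {1, 2, 8}; ◇¬q there: 1:T, 2:F, 8:T. ✗
3: successors {5}; ◇¬q there: 5:F. ✗
4: successors {2, 7}; ◇¬q there: 2:F, 7:F. ✗
5: successors {1}; ◇¬q there: 1:T. ✓
6: successors {7, 8}; ◇¬q there: 7:F, 8:T. ✗
7: successors {5}; ◇¬q there: 5:F. ✗
8: successors {2, 4}; ◇¬q there: 2:F, 4:T. ✗
That's 1 of 8 worlds, so 1/8.

1/8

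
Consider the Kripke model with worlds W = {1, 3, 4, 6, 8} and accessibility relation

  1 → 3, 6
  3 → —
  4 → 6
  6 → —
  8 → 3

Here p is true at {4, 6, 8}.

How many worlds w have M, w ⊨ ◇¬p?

1: successors {3, 6}; ¬p there: 3:T, 6:F. ✓
3: no successors, so ◇¬p fails. ✗
4: successors {6}; ¬p there: 6:F. ✗
6: no successors, so ◇¬p fails. ✗
8: successors {3}; ¬p there: 3:T. ✓
Satisfying worlds: {1, 8}.

2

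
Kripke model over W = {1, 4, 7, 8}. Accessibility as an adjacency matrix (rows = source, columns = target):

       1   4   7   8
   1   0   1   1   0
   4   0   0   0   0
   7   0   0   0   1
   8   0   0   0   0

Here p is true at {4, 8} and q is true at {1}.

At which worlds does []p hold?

1: successors {4, 7}; p there: 4:T, 7:F. ✗
4: no successors, so []p holds vacuously. ✓
7: successors {8}; p there: 8:T. ✓
8: no successors, so []p holds vacuously. ✓

{4, 7, 8}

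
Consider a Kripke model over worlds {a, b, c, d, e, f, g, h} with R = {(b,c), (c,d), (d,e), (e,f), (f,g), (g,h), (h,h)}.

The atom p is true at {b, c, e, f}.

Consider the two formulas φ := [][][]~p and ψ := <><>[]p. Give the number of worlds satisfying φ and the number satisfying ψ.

For [][][]~p:
a: no successors, so [][][]~p holds vacuously. ✓
b: successors {c}; [][]~p there: c:F. ✗
c: successors {d}; [][]~p there: d:F. ✗
d: successors {e}; [][]~p there: e:T. ✓
e: successors {f}; [][]~p there: f:T. ✓
f: successors {g}; [][]~p there: g:T. ✓
g: successors {h}; [][]~p there: h:T. ✓
h: successors {h}; [][]~p there: h:T. ✓
— 6 worlds.
For <><>[]p:
a: no successors, so <><>[]p fails. ✗
b: successors {c}; <>[]p there: c:T. ✓
c: successors {d}; <>[]p there: d:T. ✓
d: successors {e}; <>[]p there: e:F. ✗
e: successors {f}; <>[]p there: f:F. ✗
f: successors {g}; <>[]p there: g:F. ✗
g: successors {h}; <>[]p there: h:F. ✗
h: successors {h}; <>[]p there: h:F. ✗
— 2 worlds.

6 and 2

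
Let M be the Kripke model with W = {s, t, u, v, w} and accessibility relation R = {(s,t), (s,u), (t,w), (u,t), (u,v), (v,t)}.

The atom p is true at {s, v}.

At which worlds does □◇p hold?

{w}

s: successors {t, u}; ◇p there: t:F, u:T. ✗
t: successors {w}; ◇p there: w:F. ✗
u: successors {t, v}; ◇p there: t:F, v:F. ✗
v: successors {t}; ◇p there: t:F. ✗
w: no successors, so □◇p holds vacuously. ✓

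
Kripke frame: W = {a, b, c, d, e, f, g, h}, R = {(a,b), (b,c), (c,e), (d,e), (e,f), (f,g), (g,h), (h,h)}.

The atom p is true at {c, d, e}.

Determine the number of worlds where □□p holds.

2

a: successors {b}; □p there: b:T. ✓
b: successors {c}; □p there: c:T. ✓
c: successors {e}; □p there: e:F. ✗
d: successors {e}; □p there: e:F. ✗
e: successors {f}; □p there: f:F. ✗
f: successors {g}; □p there: g:F. ✗
g: successors {h}; □p there: h:F. ✗
h: successors {h}; □p there: h:F. ✗
Satisfying worlds: {a, b}.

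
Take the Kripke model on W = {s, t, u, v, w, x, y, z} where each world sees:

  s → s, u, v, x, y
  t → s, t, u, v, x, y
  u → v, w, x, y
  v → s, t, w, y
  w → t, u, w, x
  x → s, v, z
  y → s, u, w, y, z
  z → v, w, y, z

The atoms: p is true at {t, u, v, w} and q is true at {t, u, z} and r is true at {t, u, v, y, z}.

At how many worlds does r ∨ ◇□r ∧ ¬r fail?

3

s: r is F, ◇□r ∧ ¬r is F. ✗
t: r is T, ◇□r ∧ ¬r is F. ✓
u: r is T, ◇□r ∧ ¬r is F. ✓
v: r is T, ◇□r ∧ ¬r is F. ✓
w: r is F, ◇□r ∧ ¬r is F. ✗
x: r is F, ◇□r ∧ ¬r is F. ✗
y: r is T, ◇□r ∧ ¬r is F. ✓
z: r is T, ◇□r ∧ ¬r is F. ✓
Satisfying worlds: {t, u, v, y, z}.
So r ∨ ◇□r ∧ ¬r fails at the other 3 worlds.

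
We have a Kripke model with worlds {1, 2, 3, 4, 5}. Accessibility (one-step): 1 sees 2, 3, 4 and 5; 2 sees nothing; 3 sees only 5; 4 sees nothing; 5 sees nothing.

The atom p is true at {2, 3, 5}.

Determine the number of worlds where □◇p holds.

3

1: successors {2, 3, 4, 5}; ◇p there: 2:F, 3:T, 4:F, 5:F. ✗
2: no successors, so □◇p holds vacuously. ✓
3: successors {5}; ◇p there: 5:F. ✗
4: no successors, so □◇p holds vacuously. ✓
5: no successors, so □◇p holds vacuously. ✓
Satisfying worlds: {2, 4, 5}.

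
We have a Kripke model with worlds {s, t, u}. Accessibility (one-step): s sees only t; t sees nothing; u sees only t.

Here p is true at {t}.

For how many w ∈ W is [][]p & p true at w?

1

s: [][]p is T, p is F. ✗
t: [][]p is T, p is T. ✓
u: [][]p is T, p is F. ✗
Satisfying worlds: {t}.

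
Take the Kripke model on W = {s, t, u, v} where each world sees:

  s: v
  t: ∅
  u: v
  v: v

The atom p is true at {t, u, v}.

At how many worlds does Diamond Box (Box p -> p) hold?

s: successors {v}; Box (Box p -> p) there: v:T. ✓
t: no successors, so Diamond Box (Box p -> p) fails. ✗
u: successors {v}; Box (Box p -> p) there: v:T. ✓
v: successors {v}; Box (Box p -> p) there: v:T. ✓
Satisfying worlds: {s, u, v}.

3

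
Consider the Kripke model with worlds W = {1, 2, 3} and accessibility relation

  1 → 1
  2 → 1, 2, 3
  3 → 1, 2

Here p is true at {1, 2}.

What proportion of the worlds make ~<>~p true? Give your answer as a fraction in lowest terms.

1: <>~p is F. ✓
2: <>~p is T. ✗
3: <>~p is F. ✓
That's 2 of 3 worlds, so 2/3.

2/3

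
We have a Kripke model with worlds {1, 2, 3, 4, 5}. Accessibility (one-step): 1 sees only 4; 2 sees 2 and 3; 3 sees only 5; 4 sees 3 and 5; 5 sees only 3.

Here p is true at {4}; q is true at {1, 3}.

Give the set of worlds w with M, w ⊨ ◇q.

{2, 4, 5}

1: successors {4}; q there: 4:F. ✗
2: successors {2, 3}; q there: 2:F, 3:T. ✓
3: successors {5}; q there: 5:F. ✗
4: successors {3, 5}; q there: 3:T, 5:F. ✓
5: successors {3}; q there: 3:T. ✓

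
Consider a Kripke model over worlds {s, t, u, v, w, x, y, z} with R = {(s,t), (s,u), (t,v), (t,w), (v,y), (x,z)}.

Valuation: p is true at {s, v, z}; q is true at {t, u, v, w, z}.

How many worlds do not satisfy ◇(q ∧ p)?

6

s: successors {t, u}; q ∧ p there: t:F, u:F. ✗
t: successors {v, w}; q ∧ p there: v:T, w:F. ✓
u: no successors, so ◇(q ∧ p) fails. ✗
v: successors {y}; q ∧ p there: y:F. ✗
w: no successors, so ◇(q ∧ p) fails. ✗
x: successors {z}; q ∧ p there: z:T. ✓
y: no successors, so ◇(q ∧ p) fails. ✗
z: no successors, so ◇(q ∧ p) fails. ✗
Satisfying worlds: {t, x}.
So ◇(q ∧ p) fails at the other 6 worlds.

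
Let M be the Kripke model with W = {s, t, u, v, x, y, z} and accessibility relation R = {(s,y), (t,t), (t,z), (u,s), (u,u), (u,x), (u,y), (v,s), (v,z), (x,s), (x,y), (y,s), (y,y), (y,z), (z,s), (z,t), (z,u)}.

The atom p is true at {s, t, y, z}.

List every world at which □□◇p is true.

{s, t, u, v, x, y, z}

s: successors {y}; □◇p there: y:T. ✓
t: successors {t, z}; □◇p there: t:T, z:T. ✓
u: successors {s, u, x, y}; □◇p there: s:T, u:T, x:T, y:T. ✓
v: successors {s, z}; □◇p there: s:T, z:T. ✓
x: successors {s, y}; □◇p there: s:T, y:T. ✓
y: successors {s, y, z}; □◇p there: s:T, y:T, z:T. ✓
z: successors {s, t, u}; □◇p there: s:T, t:T, u:T. ✓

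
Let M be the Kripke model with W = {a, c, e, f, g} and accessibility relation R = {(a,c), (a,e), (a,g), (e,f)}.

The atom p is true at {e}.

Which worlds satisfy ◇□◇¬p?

a: successors {c, e, g}; □◇¬p there: c:T, e:F, g:T. ✓
c: no successors, so ◇□◇¬p fails. ✗
e: successors {f}; □◇¬p there: f:T. ✓
f: no successors, so ◇□◇¬p fails. ✗
g: no successors, so ◇□◇¬p fails. ✗

{a, e}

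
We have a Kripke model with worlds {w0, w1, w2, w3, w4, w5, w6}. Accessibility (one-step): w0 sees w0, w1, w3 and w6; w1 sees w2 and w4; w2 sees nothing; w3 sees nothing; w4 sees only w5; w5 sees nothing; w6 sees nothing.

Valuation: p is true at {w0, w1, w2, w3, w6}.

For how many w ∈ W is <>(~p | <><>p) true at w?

w0: successors {w0, w1, w3, w6}; ~p | <><>p there: w0:T, w1:F, w3:F, w6:F. ✓
w1: successors {w2, w4}; ~p | <><>p there: w2:F, w4:T. ✓
w2: no successors, so <>(~p | <><>p) fails. ✗
w3: no successors, so <>(~p | <><>p) fails. ✗
w4: successors {w5}; ~p | <><>p there: w5:T. ✓
w5: no successors, so <>(~p | <><>p) fails. ✗
w6: no successors, so <>(~p | <><>p) fails. ✗
Satisfying worlds: {w0, w1, w4}.

3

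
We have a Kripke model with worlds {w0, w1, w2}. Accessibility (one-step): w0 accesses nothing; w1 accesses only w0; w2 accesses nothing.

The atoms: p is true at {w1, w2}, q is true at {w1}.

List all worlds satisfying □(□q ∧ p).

{w0, w2}

w0: no successors, so □(□q ∧ p) holds vacuously. ✓
w1: successors {w0}; □q ∧ p there: w0:F. ✗
w2: no successors, so □(□q ∧ p) holds vacuously. ✓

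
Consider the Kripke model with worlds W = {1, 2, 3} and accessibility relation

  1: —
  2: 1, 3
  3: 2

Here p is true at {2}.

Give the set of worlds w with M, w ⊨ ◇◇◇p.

{3}

1: no successors, so ◇◇◇p fails. ✗
2: successors {1, 3}; ◇◇p there: 1:F, 3:F. ✗
3: successors {2}; ◇◇p there: 2:T. ✓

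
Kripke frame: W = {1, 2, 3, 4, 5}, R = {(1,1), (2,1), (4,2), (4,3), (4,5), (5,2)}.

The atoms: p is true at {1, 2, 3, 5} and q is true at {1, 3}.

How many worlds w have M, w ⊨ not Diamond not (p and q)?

1: Diamond not (p and q) is F. ✓
2: Diamond not (p and q) is F. ✓
3: Diamond not (p and q) is F. ✓
4: Diamond not (p and q) is T. ✗
5: Diamond not (p and q) is T. ✗
Satisfying worlds: {1, 2, 3}.

3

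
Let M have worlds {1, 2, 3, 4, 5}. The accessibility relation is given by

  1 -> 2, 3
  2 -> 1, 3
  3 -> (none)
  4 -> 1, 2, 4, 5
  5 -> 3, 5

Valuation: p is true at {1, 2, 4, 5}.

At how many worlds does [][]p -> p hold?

1: [][]p is F, p is T. ✓
2: [][]p is F, p is T. ✓
3: [][]p is T, p is F. ✗
4: [][]p is F, p is T. ✓
5: [][]p is F, p is T. ✓
Satisfying worlds: {1, 2, 4, 5}.

4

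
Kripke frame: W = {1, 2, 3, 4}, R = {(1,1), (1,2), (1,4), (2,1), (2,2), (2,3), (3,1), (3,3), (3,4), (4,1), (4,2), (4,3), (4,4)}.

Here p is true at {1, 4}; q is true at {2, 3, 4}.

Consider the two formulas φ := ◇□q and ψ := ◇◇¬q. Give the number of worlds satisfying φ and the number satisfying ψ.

For ◇□q:
1: successors {1, 2, 4}; □q there: 1:F, 2:F, 4:F. ✗
2: successors {1, 2, 3}; □q there: 1:F, 2:F, 3:F. ✗
3: successors {1, 3, 4}; □q there: 1:F, 3:F, 4:F. ✗
4: successors {1, 2, 3, 4}; □q there: 1:F, 2:F, 3:F, 4:F. ✗
— 0 worlds.
For ◇◇¬q:
1: successors {1, 2, 4}; ◇¬q there: 1:T, 2:T, 4:T. ✓
2: successors {1, 2, 3}; ◇¬q there: 1:T, 2:T, 3:T. ✓
3: successors {1, 3, 4}; ◇¬q there: 1:T, 3:T, 4:T. ✓
4: successors {1, 2, 3, 4}; ◇¬q there: 1:T, 2:T, 3:T, 4:T. ✓
— 4 worlds.

0 and 4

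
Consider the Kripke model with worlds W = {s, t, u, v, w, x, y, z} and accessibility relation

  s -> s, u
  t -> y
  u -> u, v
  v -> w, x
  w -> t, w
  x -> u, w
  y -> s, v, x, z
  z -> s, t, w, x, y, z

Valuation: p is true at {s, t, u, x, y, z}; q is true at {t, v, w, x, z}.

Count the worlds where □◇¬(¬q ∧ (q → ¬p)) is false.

s: successors {s, u}; ◇¬(¬q ∧ (q → ¬p)) there: s:F, u:T. ✗
t: successors {y}; ◇¬(¬q ∧ (q → ¬p)) there: y:T. ✓
u: successors {u, v}; ◇¬(¬q ∧ (q → ¬p)) there: u:T, v:T. ✓
v: successors {w, x}; ◇¬(¬q ∧ (q → ¬p)) there: w:T, x:T. ✓
w: successors {t, w}; ◇¬(¬q ∧ (q → ¬p)) there: t:F, w:T. ✗
x: successors {u, w}; ◇¬(¬q ∧ (q → ¬p)) there: u:T, w:T. ✓
y: successors {s, v, x, z}; ◇¬(¬q ∧ (q → ¬p)) there: s:F, v:T, x:T, z:T. ✗
z: successors {s, t, w, x, y, z}; ◇¬(¬q ∧ (q → ¬p)) there: s:F, t:F, w:T, x:T, y:T, z:T. ✗
Satisfying worlds: {t, u, v, x}.
So □◇¬(¬q ∧ (q → ¬p)) fails at the other 4 worlds.

4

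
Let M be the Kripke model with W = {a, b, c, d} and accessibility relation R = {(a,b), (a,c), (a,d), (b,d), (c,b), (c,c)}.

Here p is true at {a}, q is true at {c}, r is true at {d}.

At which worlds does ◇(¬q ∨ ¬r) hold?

a: successors {b, c, d}; ¬q ∨ ¬r there: b:T, c:T, d:T. ✓
b: successors {d}; ¬q ∨ ¬r there: d:T. ✓
c: successors {b, c}; ¬q ∨ ¬r there: b:T, c:T. ✓
d: no successors, so ◇(¬q ∨ ¬r) fails. ✗

{a, b, c}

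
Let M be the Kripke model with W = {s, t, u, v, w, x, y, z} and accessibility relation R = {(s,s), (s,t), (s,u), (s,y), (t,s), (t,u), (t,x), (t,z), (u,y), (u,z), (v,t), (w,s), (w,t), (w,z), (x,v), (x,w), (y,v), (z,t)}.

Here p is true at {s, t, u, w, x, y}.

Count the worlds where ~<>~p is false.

s: <>~p is F. ✓
t: <>~p is T. ✗
u: <>~p is T. ✗
v: <>~p is F. ✓
w: <>~p is T. ✗
x: <>~p is T. ✗
y: <>~p is T. ✗
z: <>~p is F. ✓
Satisfying worlds: {s, v, z}.
So ~<>~p fails at the other 5 worlds.

5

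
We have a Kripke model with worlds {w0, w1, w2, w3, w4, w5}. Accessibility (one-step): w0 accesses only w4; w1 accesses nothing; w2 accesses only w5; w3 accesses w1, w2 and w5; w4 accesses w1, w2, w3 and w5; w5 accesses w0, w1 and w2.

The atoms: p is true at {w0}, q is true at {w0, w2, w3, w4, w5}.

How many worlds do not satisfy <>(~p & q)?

1

w0: successors {w4}; ~p & q there: w4:T. ✓
w1: no successors, so <>(~p & q) fails. ✗
w2: successors {w5}; ~p & q there: w5:T. ✓
w3: successors {w1, w2, w5}; ~p & q there: w1:F, w2:T, w5:T. ✓
w4: successors {w1, w2, w3, w5}; ~p & q there: w1:F, w2:T, w3:T, w5:T. ✓
w5: successors {w0, w1, w2}; ~p & q there: w0:F, w1:F, w2:T. ✓
Satisfying worlds: {w0, w2, w3, w4, w5}.
So <>(~p & q) fails at the other 1 world.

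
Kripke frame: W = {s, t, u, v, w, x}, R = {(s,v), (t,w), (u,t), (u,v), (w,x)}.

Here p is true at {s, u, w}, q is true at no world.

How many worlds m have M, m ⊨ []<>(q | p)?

2

s: successors {v}; <>(q | p) there: v:F. ✗
t: successors {w}; <>(q | p) there: w:F. ✗
u: successors {t, v}; <>(q | p) there: t:T, v:F. ✗
v: no successors, so []<>(q | p) holds vacuously. ✓
w: successors {x}; <>(q | p) there: x:F. ✗
x: no successors, so []<>(q | p) holds vacuously. ✓
Satisfying worlds: {v, x}.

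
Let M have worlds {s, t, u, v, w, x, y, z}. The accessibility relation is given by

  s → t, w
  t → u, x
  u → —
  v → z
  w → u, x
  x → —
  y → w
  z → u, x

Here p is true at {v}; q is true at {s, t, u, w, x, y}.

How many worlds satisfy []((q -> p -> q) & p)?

2

s: successors {t, w}; (q -> p -> q) & p there: t:F, w:F. ✗
t: successors {u, x}; (q -> p -> q) & p there: u:F, x:F. ✗
u: no successors, so []((q -> p -> q) & p) holds vacuously. ✓
v: successors {z}; (q -> p -> q) & p there: z:F. ✗
w: successors {u, x}; (q -> p -> q) & p there: u:F, x:F. ✗
x: no successors, so []((q -> p -> q) & p) holds vacuously. ✓
y: successors {w}; (q -> p -> q) & p there: w:F. ✗
z: successors {u, x}; (q -> p -> q) & p there: u:F, x:F. ✗
Satisfying worlds: {u, x}.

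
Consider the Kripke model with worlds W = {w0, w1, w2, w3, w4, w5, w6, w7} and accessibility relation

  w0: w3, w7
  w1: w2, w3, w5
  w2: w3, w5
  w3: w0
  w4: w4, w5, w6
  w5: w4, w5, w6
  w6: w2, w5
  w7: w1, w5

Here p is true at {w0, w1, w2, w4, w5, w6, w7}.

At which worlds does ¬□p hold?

w0: □p is F. ✓
w1: □p is F. ✓
w2: □p is F. ✓
w3: □p is T. ✗
w4: □p is T. ✗
w5: □p is T. ✗
w6: □p is T. ✗
w7: □p is T. ✗

{w0, w1, w2}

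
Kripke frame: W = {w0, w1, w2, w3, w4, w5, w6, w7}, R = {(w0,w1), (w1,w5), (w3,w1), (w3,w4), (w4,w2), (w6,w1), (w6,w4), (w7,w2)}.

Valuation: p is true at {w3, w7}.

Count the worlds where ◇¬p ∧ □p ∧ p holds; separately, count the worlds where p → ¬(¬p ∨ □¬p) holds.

For ◇¬p ∧ □p ∧ p:
w0: ◇¬p is T, □p ∧ p is F. ✗
w1: ◇¬p is T, □p ∧ p is F. ✗
w2: ◇¬p is F, □p ∧ p is F. ✗
w3: ◇¬p is T, □p ∧ p is F. ✗
w4: ◇¬p is T, □p ∧ p is F. ✗
w5: ◇¬p is F, □p ∧ p is F. ✗
w6: ◇¬p is T, □p ∧ p is F. ✗
w7: ◇¬p is T, □p ∧ p is F. ✗
— 0 worlds.
For p → ¬(¬p ∨ □¬p):
w0: p is F, ¬(¬p ∨ □¬p) is F. ✓
w1: p is F, ¬(¬p ∨ □¬p) is F. ✓
w2: p is F, ¬(¬p ∨ □¬p) is F. ✓
w3: p is T, ¬(¬p ∨ □¬p) is F. ✗
w4: p is F, ¬(¬p ∨ □¬p) is F. ✓
w5: p is F, ¬(¬p ∨ □¬p) is F. ✓
w6: p is F, ¬(¬p ∨ □¬p) is F. ✓
w7: p is T, ¬(¬p ∨ □¬p) is F. ✗
— 6 worlds.

0 and 6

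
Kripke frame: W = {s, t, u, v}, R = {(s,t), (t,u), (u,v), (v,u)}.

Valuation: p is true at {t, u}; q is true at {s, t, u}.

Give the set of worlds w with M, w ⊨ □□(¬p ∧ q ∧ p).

∅

s: successors {t}; □(¬p ∧ q ∧ p) there: t:F. ✗
t: successors {u}; □(¬p ∧ q ∧ p) there: u:F. ✗
u: successors {v}; □(¬p ∧ q ∧ p) there: v:F. ✗
v: successors {u}; □(¬p ∧ q ∧ p) there: u:F. ✗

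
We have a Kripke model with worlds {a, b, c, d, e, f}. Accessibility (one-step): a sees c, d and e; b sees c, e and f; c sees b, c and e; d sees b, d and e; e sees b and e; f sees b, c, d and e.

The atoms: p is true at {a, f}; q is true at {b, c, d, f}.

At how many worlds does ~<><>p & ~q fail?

a: ~<><>p is T, ~q is T. ✓
b: ~<><>p is T, ~q is F. ✗
c: ~<><>p is F, ~q is F. ✗
d: ~<><>p is F, ~q is F. ✗
e: ~<><>p is F, ~q is T. ✗
f: ~<><>p is F, ~q is F. ✗
Satisfying worlds: {a}.
So ~<><>p & ~q fails at the other 5 worlds.

5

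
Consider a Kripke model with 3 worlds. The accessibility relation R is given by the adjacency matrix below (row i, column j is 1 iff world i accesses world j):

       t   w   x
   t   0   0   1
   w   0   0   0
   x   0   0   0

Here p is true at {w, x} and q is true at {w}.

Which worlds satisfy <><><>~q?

t: successors {x}; <><>~q there: x:F. ✗
w: no successors, so <><><>~q fails. ✗
x: no successors, so <><><>~q fails. ✗

∅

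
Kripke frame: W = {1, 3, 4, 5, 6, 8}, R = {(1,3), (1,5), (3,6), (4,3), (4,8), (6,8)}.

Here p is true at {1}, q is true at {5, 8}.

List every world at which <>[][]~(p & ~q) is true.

{1, 3, 4, 6}

1: successors {3, 5}; [][]~(p & ~q) there: 3:T, 5:T. ✓
3: successors {6}; [][]~(p & ~q) there: 6:T. ✓
4: successors {3, 8}; [][]~(p & ~q) there: 3:T, 8:T. ✓
5: no successors, so <>[][]~(p & ~q) fails. ✗
6: successors {8}; [][]~(p & ~q) there: 8:T. ✓
8: no successors, so <>[][]~(p & ~q) fails. ✗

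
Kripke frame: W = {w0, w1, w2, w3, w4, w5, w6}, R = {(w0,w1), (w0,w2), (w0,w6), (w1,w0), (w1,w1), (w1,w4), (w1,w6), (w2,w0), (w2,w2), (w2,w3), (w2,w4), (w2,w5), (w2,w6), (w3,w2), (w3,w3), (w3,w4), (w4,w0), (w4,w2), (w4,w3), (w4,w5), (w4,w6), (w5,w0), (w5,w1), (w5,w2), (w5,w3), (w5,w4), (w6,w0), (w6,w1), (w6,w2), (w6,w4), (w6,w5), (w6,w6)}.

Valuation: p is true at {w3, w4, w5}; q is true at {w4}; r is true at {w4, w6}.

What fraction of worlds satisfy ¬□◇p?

w0: □◇p is T. ✗
w1: □◇p is F. ✓
w2: □◇p is F. ✓
w3: □◇p is T. ✗
w4: □◇p is F. ✓
w5: □◇p is F. ✓
w6: □◇p is F. ✓
That's 5 of 7 worlds, so 5/7.

5/7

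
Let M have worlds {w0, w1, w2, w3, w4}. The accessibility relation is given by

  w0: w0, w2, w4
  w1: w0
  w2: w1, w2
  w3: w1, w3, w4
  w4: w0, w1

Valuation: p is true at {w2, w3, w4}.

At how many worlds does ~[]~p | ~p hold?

4

w0: ~[]~p is T, ~p is T. ✓
w1: ~[]~p is F, ~p is T. ✓
w2: ~[]~p is T, ~p is F. ✓
w3: ~[]~p is T, ~p is F. ✓
w4: ~[]~p is F, ~p is F. ✗
Satisfying worlds: {w0, w1, w2, w3}.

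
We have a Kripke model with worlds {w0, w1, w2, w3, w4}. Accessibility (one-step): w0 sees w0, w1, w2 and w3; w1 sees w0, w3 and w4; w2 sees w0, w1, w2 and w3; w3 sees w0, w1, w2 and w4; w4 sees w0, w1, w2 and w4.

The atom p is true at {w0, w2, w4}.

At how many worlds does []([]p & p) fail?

5

w0: successors {w0, w1, w2, w3}; []p & p there: w0:F, w1:F, w2:F, w3:F. ✗
w1: successors {w0, w3, w4}; []p & p there: w0:F, w3:F, w4:F. ✗
w2: successors {w0, w1, w2, w3}; []p & p there: w0:F, w1:F, w2:F, w3:F. ✗
w3: successors {w0, w1, w2, w4}; []p & p there: w0:F, w1:F, w2:F, w4:F. ✗
w4: successors {w0, w1, w2, w4}; []p & p there: w0:F, w1:F, w2:F, w4:F. ✗
Satisfying worlds: ∅.
So []([]p & p) fails at the other 5 worlds.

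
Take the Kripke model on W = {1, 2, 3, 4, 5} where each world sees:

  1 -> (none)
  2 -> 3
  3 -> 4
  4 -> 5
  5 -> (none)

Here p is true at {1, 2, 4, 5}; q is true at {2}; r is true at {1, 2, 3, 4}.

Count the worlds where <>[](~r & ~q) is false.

1: no successors, so <>[](~r & ~q) fails. ✗
2: successors {3}; [](~r & ~q) there: 3:F. ✗
3: successors {4}; [](~r & ~q) there: 4:T. ✓
4: successors {5}; [](~r & ~q) there: 5:T. ✓
5: no successors, so <>[](~r & ~q) fails. ✗
Satisfying worlds: {3, 4}.
So <>[](~r & ~q) fails at the other 3 worlds.

3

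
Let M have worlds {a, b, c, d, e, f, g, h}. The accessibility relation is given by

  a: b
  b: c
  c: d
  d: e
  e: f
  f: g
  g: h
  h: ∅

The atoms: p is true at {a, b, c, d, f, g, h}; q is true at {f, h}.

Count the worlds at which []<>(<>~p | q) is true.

4

a: successors {b}; <>(<>~p | q) there: b:F. ✗
b: successors {c}; <>(<>~p | q) there: c:T. ✓
c: successors {d}; <>(<>~p | q) there: d:F. ✗
d: successors {e}; <>(<>~p | q) there: e:T. ✓
e: successors {f}; <>(<>~p | q) there: f:F. ✗
f: successors {g}; <>(<>~p | q) there: g:T. ✓
g: successors {h}; <>(<>~p | q) there: h:F. ✗
h: no successors, so []<>(<>~p | q) holds vacuously. ✓
Satisfying worlds: {b, d, f, h}.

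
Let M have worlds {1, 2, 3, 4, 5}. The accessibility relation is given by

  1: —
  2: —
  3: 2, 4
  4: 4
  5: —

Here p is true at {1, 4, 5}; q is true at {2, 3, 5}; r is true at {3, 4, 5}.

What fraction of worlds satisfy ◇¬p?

1/5

1: no successors, so ◇¬p fails. ✗
2: no successors, so ◇¬p fails. ✗
3: successors {2, 4}; ¬p there: 2:T, 4:F. ✓
4: successors {4}; ¬p there: 4:F. ✗
5: no successors, so ◇¬p fails. ✗
That's 1 of 5 worlds, so 1/5.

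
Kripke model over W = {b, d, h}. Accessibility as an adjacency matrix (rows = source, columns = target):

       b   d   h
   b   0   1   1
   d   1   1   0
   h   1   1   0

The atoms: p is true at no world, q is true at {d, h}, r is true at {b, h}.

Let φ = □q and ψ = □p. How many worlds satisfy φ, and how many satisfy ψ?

1 and 0

For □q:
b: successors {d, h}; q there: d:T, h:T. ✓
d: successors {b, d}; q there: b:F, d:T. ✗
h: successors {b, d}; q there: b:F, d:T. ✗
— 1 world.
For □p:
b: successors {d, h}; p there: d:F, h:F. ✗
d: successors {b, d}; p there: b:F, d:F. ✗
h: successors {b, d}; p there: b:F, d:F. ✗
— 0 worlds.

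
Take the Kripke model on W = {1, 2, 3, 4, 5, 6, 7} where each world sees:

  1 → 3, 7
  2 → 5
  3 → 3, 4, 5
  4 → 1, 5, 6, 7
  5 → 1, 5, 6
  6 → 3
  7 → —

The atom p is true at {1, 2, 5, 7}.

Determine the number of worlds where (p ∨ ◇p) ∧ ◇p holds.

5

1: p ∨ ◇p is T, ◇p is T. ✓
2: p ∨ ◇p is T, ◇p is T. ✓
3: p ∨ ◇p is T, ◇p is T. ✓
4: p ∨ ◇p is T, ◇p is T. ✓
5: p ∨ ◇p is T, ◇p is T. ✓
6: p ∨ ◇p is F, ◇p is F. ✗
7: p ∨ ◇p is T, ◇p is F. ✗
Satisfying worlds: {1, 2, 3, 4, 5}.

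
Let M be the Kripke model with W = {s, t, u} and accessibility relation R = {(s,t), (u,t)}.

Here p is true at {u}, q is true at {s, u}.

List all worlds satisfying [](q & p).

s: successors {t}; q & p there: t:F. ✗
t: no successors, so [](q & p) holds vacuously. ✓
u: successors {t}; q & p there: t:F. ✗

{t}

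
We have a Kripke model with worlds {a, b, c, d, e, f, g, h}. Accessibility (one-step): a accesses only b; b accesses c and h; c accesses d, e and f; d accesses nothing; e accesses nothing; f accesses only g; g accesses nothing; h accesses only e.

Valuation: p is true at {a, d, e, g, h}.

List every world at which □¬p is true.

a: successors {b}; ¬p there: b:T. ✓
b: successors {c, h}; ¬p there: c:T, h:F. ✗
c: successors {d, e, f}; ¬p there: d:F, e:F, f:T. ✗
d: no successors, so □¬p holds vacuously. ✓
e: no successors, so □¬p holds vacuously. ✓
f: successors {g}; ¬p there: g:F. ✗
g: no successors, so □¬p holds vacuously. ✓
h: successors {e}; ¬p there: e:F. ✗

{a, d, e, g}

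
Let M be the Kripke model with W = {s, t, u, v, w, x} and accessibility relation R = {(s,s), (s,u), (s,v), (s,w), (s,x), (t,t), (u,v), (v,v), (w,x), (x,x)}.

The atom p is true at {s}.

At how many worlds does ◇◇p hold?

1

s: successors {s, u, v, w, x}; ◇p there: s:T, u:F, v:F, w:F, x:F. ✓
t: successors {t}; ◇p there: t:F. ✗
u: successors {v}; ◇p there: v:F. ✗
v: successors {v}; ◇p there: v:F. ✗
w: successors {x}; ◇p there: x:F. ✗
x: successors {x}; ◇p there: x:F. ✗
Satisfying worlds: {s}.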